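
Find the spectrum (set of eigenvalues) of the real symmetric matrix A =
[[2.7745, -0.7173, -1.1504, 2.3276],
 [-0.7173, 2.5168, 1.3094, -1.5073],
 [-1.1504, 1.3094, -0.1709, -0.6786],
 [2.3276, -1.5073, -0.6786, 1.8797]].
sigma(A) ≈ {-1, 0, 2, 6}

A is real symmetric, so its spectrum consists of real eigenvalues. Expanding the characteristic polynomial of the displayed matrix gives
  det(λ I - A) = p(λ) = λ^4 + (-7)λ^3 + (4)λ^2 + (12)λ + (0).
Solving p(λ) = 0 yields eigenvalues ≈ -1, 0, 2, 6. (A is shown rounded to 4 decimals, so these recover the underlying integer eigenvalues to within that precision.)
Verification: the trace of A = 7 equals the sum of eigenvalues 7, and det(A) ≈ -0.0006 matches the eigenvalue product 0.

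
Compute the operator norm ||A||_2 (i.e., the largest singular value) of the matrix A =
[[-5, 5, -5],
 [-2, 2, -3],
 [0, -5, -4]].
||A||_2 ≈ 9.5771 (= sqrt(largest eigenvalue of A^T A))

||A||_2 = sigma_max(A) = sqrt(lambda_max(A^T A)). Form the symmetric matrix M = A^T A =
[[29, -29, 31],
 [-29, 54, -11],
 [31, -11, 50]].
Its characteristic polynomial (trace, sum of principal 2x2 minors, determinant of M give the coefficients) is
  p(λ) = det(λ I - M) = λ^3 - 133λ^2 + 3793λ - 625.
No integer candidate from the rational root theorem (±divisors of 625) is a root, so the roots are irrational. The cubic discriminant is Δ = 35994835808 > 0, so there are three distinct real roots. p(0) = -625 and p(1) = 3036 have opposite signs, so a root lies in (0, 1); Newton's method refines it to λ ≈ 0.1657. p(41) = 236 and p(42) = -1843 have opposite signs, so a root lies in (41, 42); Newton's method refines it to λ ≈ 41.1139. p(91) = -3264 and p(92) = 1307 have opposite signs, so a root lies in (91, 92); Newton's method refines it to λ ≈ 91.7203. Check (Vieta): the three roots sum to 133, matching tr M = 133.
So the eigenvalues of A^T A are ≈ 0.1657, 41.1139, 91.7203 (all ≥ 0, as they must be for A^T A). The largest is λ_max ≈ 91.7203, hence ||A||_2 = sqrt(λ_max) ≈ 9.5771.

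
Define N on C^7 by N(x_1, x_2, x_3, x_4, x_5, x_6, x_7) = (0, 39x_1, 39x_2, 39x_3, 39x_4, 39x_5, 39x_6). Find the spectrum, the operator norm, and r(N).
sigma(N) = {0}; ||N|| = 39; r(N) = 0. (N is nilpotent with N^7 = 0.)

On C^7, N is a strictly lower-triangular matrix with 39 on the subdiagonal and zeros elsewhere, so its characteristic polynomial is lambda^7 and every eigenvalue is 0: sigma(N) = {0}. For the operator norm, N e_i = 39e_{i+1} for i = 1, ..., 6 and N e_7 = 0, so the singular values of N are 39 (with multiplicity 6) and 0; hence ||N|| = 39. The spectral radius r(N) = max|lambda| = 0. Note ||N|| > r(N) — characteristic of non-normal nilpotent operators. Indeed N^7 = 0.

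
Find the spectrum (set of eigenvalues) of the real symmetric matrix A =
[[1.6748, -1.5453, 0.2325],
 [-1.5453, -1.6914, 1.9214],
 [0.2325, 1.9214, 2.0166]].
sigma(A) ≈ {-3, 2, 3}

A is real symmetric, so its spectrum consists of real eigenvalues. Expanding the characteristic polynomial of the displayed matrix gives
  det(λ I - A) = p(λ) = λ^3 + (-2)λ^2 + (-9)λ + (18).
Solving p(λ) = 0 yields eigenvalues ≈ -3, 2, 3. (A is shown rounded to 4 decimals, so these recover the underlying integer eigenvalues to within that precision.)
Verification: the trace of A = 2 equals the sum of eigenvalues 2, and det(A) ≈ -18.0003 matches the eigenvalue product -18.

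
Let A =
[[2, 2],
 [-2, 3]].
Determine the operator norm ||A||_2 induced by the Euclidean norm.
||A||_2 = sqrt((21 + sqrt(41))/2) ≈ 3.7016 (= sqrt(largest eigenvalue of A^T A))

||A||_2 = sigma_max(A) = sqrt(lambda_max(A^T A)). Form the symmetric matrix M = A^T A =
[[8, -2],
 [-2, 13]].
Its characteristic polynomial (trace, determinant of M give the coefficients) is
  p(λ) = det(λ I - M) = λ^2 - 21λ + 100.
For λ^2 - 21λ + 100 the discriminant is 41. It is nonnegative but not a perfect square, so the roots are real and irrational: λ = (21 ± sqrt(41))/2 ≈ 13.7016, 7.2984.
So the eigenvalues of A^T A are ≈ 7.2984, 13.7016 (all ≥ 0, as they must be for A^T A). The largest is λ_max = (21 + sqrt(41))/2 ≈ 13.7016, hence ||A||_2 = sqrt(λ_max) = sqrt((21 + sqrt(41))/2) ≈ 3.7016.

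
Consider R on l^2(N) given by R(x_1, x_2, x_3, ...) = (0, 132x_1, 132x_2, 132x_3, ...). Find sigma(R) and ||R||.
sigma(R) = closed disk {z in C : |z| ≤ 132}; ||R|| = 132

Note R = 132·U where U is the unit right shift (U x)_k = x_{k-1} (with x_0 := 0); so ||R|| = 132||U|| and sigma(R) = 132·sigma(U). ||R x||^2 = sum_{k≥1} |132x_k|^2 = 17424||x||^2, so ||R|| = 132 and sigma(R) ⊂ {|z| ≤ 132}. For any |lambda| < 132, the equation (R - lambda I) x = 0 forces x_1 = 0, then 132x_k = lambda x_{k+1} ⇒ x = 0, so R has no eigenvalues. But (R - lambda I) is not surjective for |lambda| < 132: solving (R - lambda I) x = e_1 would require x_n proportional to (lambda/132)^(-n), which is not in l^2. So every |lambda| < 132 lies in the residual spectrum. The boundary |lambda| = 132 is in the approximate point spectrum (the spectrum is closed). Hence sigma(R) is the closed disk of radius 132.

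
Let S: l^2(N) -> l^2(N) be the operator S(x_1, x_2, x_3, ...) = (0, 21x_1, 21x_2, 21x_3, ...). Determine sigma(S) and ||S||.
sigma(S) = closed disk {z in C : |z| ≤ 21}; ||S|| = 21

Note S = 21·U where U is the unit right shift (U x)_k = x_{k-1} (with x_0 := 0); so ||S|| = 21||U|| and sigma(S) = 21·sigma(U). ||S x||^2 = sum_{k≥1} |21x_k|^2 = 441||x||^2, so ||S|| = 21 and sigma(S) ⊂ {|z| ≤ 21}. For any |lambda| < 21, the equation (S - lambda I) x = 0 forces x_1 = 0, then 21x_k = lambda x_{k+1} ⇒ x = 0, so S has no eigenvalues. But (S - lambda I) is not surjective for |lambda| < 21: solving (S - lambda I) x = e_1 would require x_n proportional to (lambda/21)^(-n), which is not in l^2. So every |lambda| < 21 lies in the residual spectrum. The boundary |lambda| = 21 is in the approximate point spectrum (the spectrum is closed). Hence sigma(S) is the closed disk of radius 21.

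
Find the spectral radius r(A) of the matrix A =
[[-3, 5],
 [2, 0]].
r(A) = 5

The eigenvalues of A are the roots of its characteristic polynomial. With M = A (coefficients from the trace and determinant):
  p(λ) = det(λ I - M) = λ^2 + 3λ - 10.
For λ^2 + 3λ - 10 the discriminant is 49. It is a perfect square (7^2), so the roots are rational: λ = (-3 ± 7)/2 = 2, -5.
Thus the eigenvalues (to 4 decimals) are 2 (modulus 2); -5 (modulus 5). The spectral radius is the largest modulus: r(A) = 5. (Cross-check: r(A) ≤ ||A||_2 ≈ 5.9292; equality holds whenever A is normal, though it can also hold for some non-normal A.)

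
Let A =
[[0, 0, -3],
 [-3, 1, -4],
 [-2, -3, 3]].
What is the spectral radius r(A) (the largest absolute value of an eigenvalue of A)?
r(A) ≈ 5.6238

The eigenvalues of A are the roots of its characteristic polynomial. With M = A (coefficients from the trace, the sum of principal 2x2 minors, and det A):
  p(λ) = det(λ I - M) = λ^3 - 4λ^2 - 15λ + 33.
No integer candidate from the rational root theorem (±divisors of 33) is a root, so the roots are irrational. The cubic discriminant is Δ = 31785 > 0, so there are three distinct real roots. p(-4) = -35 and p(-3) = 15 have opposite signs, so a root lies in (-4, -3); Newton's method refines it to λ ≈ -3.3667. p(1) = 15 and p(2) = -5 have opposite signs, so a root lies in (1, 2); Newton's method refines it to λ ≈ 1.7429. p(5) = -17 and p(6) = 15 have opposite signs, so a root lies in (5, 6); Newton's method refines it to λ ≈ 5.6238. Check (Vieta): the three roots sum to 4, matching tr M = 4.
Thus the eigenvalues (to 4 decimals) are -3.3667 (modulus 3.3667); 1.7429 (modulus 1.7429); 5.6238 (modulus 5.6238). The spectral radius is the largest modulus: r(A) ≈ 5.6238. (Cross-check: r(A) ≤ ||A||_2 ≈ 6.3548; equality holds whenever A is normal, though it can also hold for some non-normal A.)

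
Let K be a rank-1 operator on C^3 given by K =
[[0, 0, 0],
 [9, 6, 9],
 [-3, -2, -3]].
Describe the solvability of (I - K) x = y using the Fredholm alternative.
(I - K) is invertible (det(I - K) = -2 ≠ 0), so for every y in C^3 the equation (I - K) x = y has a unique solution.

K has rank 1, so it is an outer product K = u v^T: every row of K is a multiple of one row vector. Reading off the entries, u = (0, -3, 1) and v = (-3, -2, -3) (row i of K equals u_i·v^T). A rank-one matrix u v^T satisfies K u = u (v·u) and kills the (2)-dimensional subspace v^⊥, so its characteristic polynomial is lambda^2 (lambda - v·u) with v·u = tr K = 3. Hence the eigenvalues of I - K are 1 (multiplicity 2) and 1 - (3) = -2, so det(I - K) = -2. (Direct check: I - K =
[[1, 0, 0],
 [-9, -5, -9],
 [3, 2, 4]]
has determinant -2.) The finite-dimensional Fredholm alternative says: either (I - K) is invertible, or ker(I - K) ≠ {0} and then range(I - K) = ker((I - K)^*)^⊥, with dim ker(I - K) = dim ker((I - K)^*). Since det(I - K) ≠ 0, 1 is not an eigenvalue of K and ker(I - K) = {0}, so we are in the first case: for every y there is a unique x = (I - K)^(-1) y. Explicitly, by the Sherman–Morrison formula, (I - u v^T)^(-1) = I + u v^T/(1 - v·u), i.e. (I - K)^(-1) = I + K/(-2).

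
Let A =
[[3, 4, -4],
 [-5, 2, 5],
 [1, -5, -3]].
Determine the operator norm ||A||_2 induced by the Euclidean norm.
||A||_2 ≈ 9.2277 (= sqrt(largest eigenvalue of A^T A))

||A||_2 = sigma_max(A) = sqrt(lambda_max(A^T A)). Form the symmetric matrix M = A^T A =
[[35, -3, -40],
 [-3, 45, 9],
 [-40, 9, 50]].
Its characteristic polynomial (trace, sum of principal 2x2 minors, determinant of M give the coefficients) is
  p(λ) = det(λ I - M) = λ^3 - 130λ^2 + 3885λ - 5625.
No integer candidate from the rational root theorem (±divisors of 5625) is a root, so the roots are irrational. The cubic discriminant is Δ = 21376301625 > 0, so there are three distinct real roots. p(1) = -1869 and p(2) = 1633 have opposite signs, so a root lies in (1, 2); Newton's method refines it to λ ≈ 1.5248. p(43) = 567 and p(44) = -1181 have opposite signs, so a root lies in (43, 44); Newton's method refines it to λ ≈ 43.3243. p(85) = -525 and p(86) = 3061 have opposite signs, so a root lies in (85, 86); Newton's method refines it to λ ≈ 85.1509. Check (Vieta): the three roots sum to 130, matching tr M = 130.
So the eigenvalues of A^T A are ≈ 1.5248, 43.3243, 85.1509 (all ≥ 0, as they must be for A^T A). The largest is λ_max ≈ 85.1509, hence ||A||_2 = sqrt(λ_max) ≈ 9.2277.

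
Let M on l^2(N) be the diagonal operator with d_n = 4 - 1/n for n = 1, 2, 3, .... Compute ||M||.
||M|| = 4

For a diagonal operator on l^2 with entries d_n, ||M|| = sup_n |d_n|. Here d_1 = 3, d_2 = 7/2, ..., and d_n = 4 - 1/n increases monotonically toward 4. All terms lie in [3, 4), so |d_n| = d_n and the supremum is the limit 4, which is not attained by any individual d_n. Hence ||M|| = 4.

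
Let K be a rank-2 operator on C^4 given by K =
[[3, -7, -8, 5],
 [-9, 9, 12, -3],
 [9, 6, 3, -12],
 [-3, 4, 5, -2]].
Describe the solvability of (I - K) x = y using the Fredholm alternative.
(I - K) is invertible (det(I - K) = 45 ≠ 0), so for every y in C^4 the equation (I - K) x = y has a unique solution.

K has rank 2 and factors as K = U V^T = u1 v1^T + u2 v2^T with u1 = (-1, 3, -3, 1), v1 = (-3, 1, 2, 1), u2 = (2, -2, -3, -1), v2 = (0, -3, -3, 3) (multiplying out reproduces the displayed K). The nonzero eigenvalues of U V^T coincide with those of the 2 x 2 matrix G = V^T U = [[v1·u1, v1·u2], [v2·u1, v2·u2]] = [[1, -15], [3, 12]], and by the Sylvester determinant identity det(I_4 - U V^T) = det(I_2 - V^T U) = det([[0, 15], [-3, -11]]) = (0)(-11) - (15)(-3) = 45. (Direct check: I - K =
[[-2, 7, 8, -5],
 [9, -8, -12, 3],
 [-9, -6, -2, 12],
 [3, -4, -5, 3]]
has determinant 45.) The finite-dimensional Fredholm alternative says: either (I - K) is invertible, or ker(I - K) ≠ {0} and then range(I - K) = ker((I - K)^*)^⊥, with dim ker(I - K) = dim ker((I - K)^*). Since det(I - K) ≠ 0, 1 is not an eigenvalue of K and ker(I - K) = {0}, so we are in the first case: for every y there is a unique x = (I - K)^(-1) y. (Explicitly, by the Woodbury identity, (I - U V^T)^(-1) = I + U (I_2 - G)^(-1) V^T.)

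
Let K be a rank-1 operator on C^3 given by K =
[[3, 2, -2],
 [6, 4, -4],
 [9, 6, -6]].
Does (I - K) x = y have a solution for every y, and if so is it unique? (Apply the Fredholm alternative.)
(I - K) is singular (det(I - K) = 0, i.e. 1 ∈ sigma(K)). (I - K) x = y is solvable iff y ⊥ ker((I - K)^*) = span{(3, 2, -2)}, i.e. iff 3y_1 + 2y_2 - 2y_3 = 0. When solvable, the solutions are x = y + c·(1, 2, 3), c arbitrary (ker(I - K) = span{(1, 2, 3)}, dimension 1).

K has rank 1, so it is an outer product K = u v^T: every row of K is a multiple of one row vector. Reading off the entries, u = (1, 2, 3) and v = (3, 2, -2) (row i of K equals u_i·v^T). A rank-one matrix u v^T satisfies K u = u (v·u) and kills the (2)-dimensional subspace v^⊥, so its characteristic polynomial is lambda^2 (lambda - v·u) with v·u = tr K = 1. Hence the eigenvalues of I - K are 1 (multiplicity 2) and 1 - (1) = 0, so det(I - K) = 0. (Direct check: I - K =
[[-2, -2, 2],
 [-6, -3, 4],
 [-9, -6, 7]]
has determinant 0.) So 1 is an eigenvalue of K and (I - K) is not invertible. The finite-dimensional Fredholm alternative says: either (I - K) is invertible, or ker(I - K) ≠ {0} and then range(I - K) = ker((I - K)^*)^⊥, with dim ker(I - K) = dim ker((I - K)^*). We are in the second case, so we need both kernels. Kernel of I - K: (I - K) u = u - u (v·u) = u - u = 0, so ker(I - K) = span{u} = span{(1, 2, 3)} (it is exactly 1-dimensional because rank(I - K) = 2). Kernel of the adjoint: K is real, so (I - K)^* = I - K^T = I - v u^T, and (I - v u^T) v = v - v (u·v) = 0; hence ker((I - K)^*) = span{v} = span{(3, 2, -2)}. Therefore (I - K) x = y is solvable iff <y, v> = 0, i.e. iff 3y_1 + 2y_2 - 2y_3 = 0. When this holds, K y = u (v·y) = 0, so (I - K) y = y and x = y is a particular solution; the full solution set is the line x = y + c·u = y + c·(1, 2, 3), c ∈ C.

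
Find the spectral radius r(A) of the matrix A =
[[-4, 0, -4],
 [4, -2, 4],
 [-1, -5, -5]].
r(A) ≈ 6.8535

The eigenvalues of A are the roots of its characteristic polynomial. With M = A (coefficients from the trace, the sum of principal 2x2 minors, and det A):
  p(λ) = det(λ I - M) = λ^3 + 11λ^2 + 54λ + 32.
No integer candidate from the rational root theorem (±divisors of 32) is a root, so the roots are irrational. The cubic discriminant is Δ = -132892 < 0, so there is one real root and a complex-conjugate pair. p(-1) = -12 and p(0) = 32 have opposite signs, so a root lies in (-1, 0); Newton's method refines it to λ ≈ -0.6813. Dividing out (λ - (-0.6813)) leaves approximately λ^2 + 10.3187λ + 46.97. For λ^2 + 10.3187λ + 46.97 the discriminant is -81.4042. It is negative, so the remaining roots are the complex-conjugate pair λ ≈ -5.1594 ± 4.5112i. Their product equals the constant term, so |λ|^2 ≈ 46.97 and |λ| ≈ 6.8535.
Thus the eigenvalues (to 4 decimals) are -0.6813 (modulus 0.6813); -5.1594 ± 4.5112i (modulus 6.8535). The spectral radius is the largest modulus: r(A) ≈ 6.8535. (Cross-check: r(A) ≤ ||A||_2 ≈ 9.2996; equality holds whenever A is normal, though it can also hold for some non-normal A.)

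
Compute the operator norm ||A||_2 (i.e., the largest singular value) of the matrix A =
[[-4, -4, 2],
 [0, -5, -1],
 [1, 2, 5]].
||A||_2 ≈ 7.4046 (= sqrt(largest eigenvalue of A^T A))

||A||_2 = sigma_max(A) = sqrt(lambda_max(A^T A)). Form the symmetric matrix M = A^T A =
[[17, 18, -3],
 [18, 45, 7],
 [-3, 7, 30]].
Its characteristic polynomial (trace, sum of principal 2x2 minors, determinant of M give the coefficients) is
  p(λ) = det(λ I - M) = λ^3 - 92λ^2 + 2243λ - 11236.
No integer candidate from the rational root theorem (±divisors of 11236) is a root, so the roots are irrational. The cubic discriminant is Δ = 773274132 > 0, so there are three distinct real roots. p(6) = -874 and p(7) = 300 have opposite signs, so a root lies in (6, 7); Newton's method refines it to λ ≈ 6.7324. p(30) = 254 and p(31) = -324 have opposite signs, so a root lies in (30, 31); Newton's method refines it to λ ≈ 30.4397. p(54) = -922 and p(55) = 204 have opposite signs, so a root lies in (54, 55); Newton's method refines it to λ ≈ 54.8279. Check (Vieta): the three roots sum to 92, matching tr M = 92.
So the eigenvalues of A^T A are ≈ 6.7324, 30.4397, 54.8279 (all ≥ 0, as they must be for A^T A). The largest is λ_max ≈ 54.8279, hence ||A||_2 = sqrt(λ_max) ≈ 7.4046.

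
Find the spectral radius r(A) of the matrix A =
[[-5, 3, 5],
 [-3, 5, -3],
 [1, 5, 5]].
r(A) ≈ 7.0254

The eigenvalues of A are the roots of its characteristic polynomial. With M = A (coefficients from the trace, the sum of principal 2x2 minors, and det A):
  p(λ) = det(λ I - M) = λ^3 - 5λ^2 - 6λ + 264.
No integer candidate from the rational root theorem (±divisors of 264) is a root, so the roots are irrational. The cubic discriminant is Δ = -1605468 < 0, so there is one real root and a complex-conjugate pair. p(-6) = -96 and p(-5) = 44 have opposite signs, so a root lies in (-6, -5); Newton's method refines it to λ ≈ -5.3489. Dividing out (λ - (-5.3489)) leaves approximately λ^2 - 10.3489λ + 49.3557. For λ^2 - 10.3489λ + 49.3557 the discriminant is -90.3224. It is negative, so the remaining roots are the complex-conjugate pair λ ≈ 5.1745 ± 4.7519i. Their product equals the constant term, so |λ|^2 ≈ 49.3557 and |λ| ≈ 7.0254.
Thus the eigenvalues (to 4 decimals) are -5.3489 (modulus 5.3489); 5.1745 ± 4.7519i (modulus 7.0254). The spectral radius is the largest modulus: r(A) ≈ 7.0254. (Cross-check: r(A) ≤ ||A||_2 ≈ 9.751; equality holds whenever A is normal, though it can also hold for some non-normal A.)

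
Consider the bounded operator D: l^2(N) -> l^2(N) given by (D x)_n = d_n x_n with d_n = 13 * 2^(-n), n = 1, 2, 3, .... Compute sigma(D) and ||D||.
sigma(D) = {13 * 2^(-n) : n ≥ 1} ∪ {0}; ||D|| = 13/2

A bounded diagonal operator on l^2 with diagonal entries d_n has spectrum equal to the closure of {d_n : n ≥ 1}: every d_n is an eigenvalue (with eigenvector e_n), so {d_n} ⊂ sigma(D); the spectrum is closed, so its closure is too; and for lambda not in the closure, (D - lambda I) has bounded inverse (the diagonal entries 1/(d_n - lambda) are bounded). For our sequence d_n = 13 * 2^(-n), n = 1, 2, 3, ...:
  - {d_n} = {13 * 2^(-n) : n ≥ 1}; the only limit point is 0
  - closure = {13 * 2^(-n) : n ≥ 1} ∪ {0}
For the norm: a diagonal operator has ||D|| = sup_n |d_n|. Here d_n = 13 * 2^(-n) is positive and decreasing, so sup_n |d_n| = d_1 = 13/2. So ||D|| = 13/2.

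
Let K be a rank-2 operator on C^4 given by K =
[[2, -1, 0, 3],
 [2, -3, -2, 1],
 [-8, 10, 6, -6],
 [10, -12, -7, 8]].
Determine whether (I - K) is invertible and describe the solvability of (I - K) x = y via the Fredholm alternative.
(I - K) is invertible (det(I - K) = -22 ≠ 0), so for every y in C^4 the equation (I - K) x = y has a unique solution.

K has rank 2 and factors as K = U V^T = u1 v1^T + u2 v2^T with u1 = (1, -1, 2, -2), v1 = (-2, 3, 2, -1), u2 = (-2, 0, 2, -3), v2 = (-2, 2, 1, -2) (multiplying out reproduces the displayed K). The nonzero eigenvalues of U V^T coincide with those of the 2 x 2 matrix G = V^T U = [[v1·u1, v1·u2], [v2·u1, v2·u2]] = [[1, 11], [2, 12]], and by the Sylvester determinant identity det(I_4 - U V^T) = det(I_2 - V^T U) = det([[0, -11], [-2, -11]]) = (0)(-11) - (-11)(-2) = -22. (Direct check: I - K =
[[-1, 1, 0, -3],
 [-2, 4, 2, -1],
 [8, -10, -5, 6],
 [-10, 12, 7, -7]]
has determinant -22.) The finite-dimensional Fredholm alternative says: either (I - K) is invertible, or ker(I - K) ≠ {0} and then range(I - K) = ker((I - K)^*)^⊥, with dim ker(I - K) = dim ker((I - K)^*). Since det(I - K) ≠ 0, 1 is not an eigenvalue of K and ker(I - K) = {0}, so we are in the first case: for every y there is a unique x = (I - K)^(-1) y. (Explicitly, by the Woodbury identity, (I - U V^T)^(-1) = I + U (I_2 - G)^(-1) V^T.)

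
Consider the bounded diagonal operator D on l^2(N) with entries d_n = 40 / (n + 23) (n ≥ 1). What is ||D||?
||D|| = 5/3 (attained at n = 1)

For D diagonal, ||D|| = sup_n |d_n| = sup_n 40/(n + 23). This is positive and strictly decreasing in n, so the supremum is attained at n = 1: d_1 = 40/(1 + 23) = 5/3. Hence ||D|| = 5/3.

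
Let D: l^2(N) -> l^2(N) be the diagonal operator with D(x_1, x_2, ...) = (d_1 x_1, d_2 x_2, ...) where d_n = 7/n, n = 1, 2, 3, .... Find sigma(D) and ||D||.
sigma(D) = {7/n : n ≥ 1} ∪ {0}; ||D|| = 7

A bounded diagonal operator on l^2 with diagonal entries d_n has spectrum equal to the closure of {d_n : n ≥ 1}: every d_n is an eigenvalue (with eigenvector e_n), so {d_n} ⊂ sigma(D); the spectrum is closed, so its closure is too; and for lambda not in the closure, (D - lambda I) has bounded inverse (the diagonal entries 1/(d_n - lambda) are bounded). For our sequence d_n = 7/n, n = 1, 2, 3, ...:
  - {d_n} = {7/n : n ≥ 1}; the only limit point is 0
  - closure = {7/n : n ≥ 1} ∪ {0}
For the norm: a diagonal operator has ||D|| = sup_n |d_n|. Here d_n = 7/n is positive and decreasing, so sup_n |d_n| = d_1 = 7. So ||D|| = 7.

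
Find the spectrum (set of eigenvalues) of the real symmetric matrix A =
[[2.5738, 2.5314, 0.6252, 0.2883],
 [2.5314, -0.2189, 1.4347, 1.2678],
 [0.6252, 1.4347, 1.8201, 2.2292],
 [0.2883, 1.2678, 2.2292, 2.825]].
sigma(A) ≈ {-2, 0, 3, 6}

A is real symmetric, so its spectrum consists of real eigenvalues. Expanding the characteristic polynomial of the displayed matrix gives
  det(λ I - A) = p(λ) = λ^4 + (-7)λ^3 + (0)λ^2 + (35.9988)λ + (0).
Solving p(λ) = 0 yields eigenvalues ≈ -2, 0, 3, 6. (A is shown rounded to 4 decimals, so these recover the underlying integer eigenvalues to within that precision.)
Verification: the trace of A = 7 equals the sum of eigenvalues 7, and det(A) ≈ -0.0003 matches the eigenvalue product 0.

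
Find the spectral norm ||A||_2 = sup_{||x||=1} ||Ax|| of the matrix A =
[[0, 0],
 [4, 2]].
||A||_2 = sqrt(20) ≈ 4.4721 (= sqrt(largest eigenvalue of A^T A))

||A||_2 = sigma_max(A) = sqrt(lambda_max(A^T A)). Form the symmetric matrix M = A^T A =
[[16, 8],
 [8, 4]].
Its characteristic polynomial (trace, determinant of M give the coefficients) is
  p(λ) = det(λ I - M) = λ^2 - 20λ.
For λ^2 - 20λ the discriminant is 400. It is a perfect square (20^2), so the roots are rational: λ = (20 ± 20)/2 = 20, 0.
So the eigenvalues of A^T A are ≈ 0, 20 (all ≥ 0, as they must be for A^T A). The largest is λ_max = 20, hence ||A||_2 = sqrt(λ_max) = sqrt(20) ≈ 4.4721.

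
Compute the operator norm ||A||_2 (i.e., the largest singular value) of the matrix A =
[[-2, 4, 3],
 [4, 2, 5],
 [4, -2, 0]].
||A||_2 ≈ 7.3612 (= sqrt(largest eigenvalue of A^T A))

||A||_2 = sigma_max(A) = sqrt(lambda_max(A^T A)). Form the symmetric matrix M = A^T A =
[[36, -8, 14],
 [-8, 24, 22],
 [14, 22, 34]].
Its characteristic polynomial (trace, sum of principal 2x2 minors, determinant of M give the coefficients) is
  p(λ) = det(λ I - M) = λ^3 - 94λ^2 + 2160λ - 144.
No integer candidate from the rational root theorem (±divisors of 144) is a root, so the roots are irrational. The cubic discriminant is Δ = 961761024 > 0, so there are three distinct real roots. p(0) = -144 and p(1) = 1923 have opposite signs, so a root lies in (0, 1); Newton's method refines it to λ ≈ 0.0669. p(39) = 441 and p(40) = -144 have opposite signs, so a root lies in (39, 40); Newton's method refines it to λ ≈ 39.7458. p(54) = -144 and p(55) = 681 have opposite signs, so a root lies in (54, 55); Newton's method refines it to λ ≈ 54.1873. Check (Vieta): the three roots sum to 94, matching tr M = 94.
So the eigenvalues of A^T A are ≈ 0.0669, 39.7458, 54.1873 (all ≥ 0, as they must be for A^T A). The largest is λ_max ≈ 54.1873, hence ||A||_2 = sqrt(λ_max) ≈ 7.3612.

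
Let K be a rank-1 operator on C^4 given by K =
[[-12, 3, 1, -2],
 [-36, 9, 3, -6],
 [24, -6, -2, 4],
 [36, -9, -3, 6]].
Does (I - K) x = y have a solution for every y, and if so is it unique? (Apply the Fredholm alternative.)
(I - K) is singular (det(I - K) = 0, i.e. 1 ∈ sigma(K)). (I - K) x = y is solvable iff y ⊥ ker((I - K)^*) = span{(-12, 3, 1, -2)}, i.e. iff -12y_1 + 3y_2 + y_3 - 2y_4 = 0. When solvable, the solutions are x = y + c·(1, 3, -2, -3), c arbitrary (ker(I - K) = span{(1, 3, -2, -3)}, dimension 1).

K has rank 1, so it is an outer product K = u v^T: every row of K is a multiple of one row vector. Reading off the entries, u = (1, 3, -2, -3) and v = (-12, 3, 1, -2) (row i of K equals u_i·v^T). A rank-one matrix u v^T satisfies K u = u (v·u) and kills the (3)-dimensional subspace v^⊥, so its characteristic polynomial is lambda^3 (lambda - v·u) with v·u = tr K = 1. Hence the eigenvalues of I - K are 1 (multiplicity 3) and 1 - (1) = 0, so det(I - K) = 0. (Direct check: I - K =
[[13, -3, -1, 2],
 [36, -8, -3, 6],
 [-24, 6, 3, -4],
 [-36, 9, 3, -5]]
has determinant 0.) So 1 is an eigenvalue of K and (I - K) is not invertible. The finite-dimensional Fredholm alternative says: either (I - K) is invertible, or ker(I - K) ≠ {0} and then range(I - K) = ker((I - K)^*)^⊥, with dim ker(I - K) = dim ker((I - K)^*). We are in the second case, so we need both kernels. Kernel of I - K: (I - K) u = u - u (v·u) = u - u = 0, so ker(I - K) = span{u} = span{(1, 3, -2, -3)} (it is exactly 1-dimensional because rank(I - K) = 3). Kernel of the adjoint: K is real, so (I - K)^* = I - K^T = I - v u^T, and (I - v u^T) v = v - v (u·v) = 0; hence ker((I - K)^*) = span{v} = span{(-12, 3, 1, -2)}. Therefore (I - K) x = y is solvable iff <y, v> = 0, i.e. iff -12y_1 + 3y_2 + y_3 - 2y_4 = 0. When this holds, K y = u (v·y) = 0, so (I - K) y = y and x = y is a particular solution; the full solution set is the line x = y + c·u = y + c·(1, 3, -2, -3), c ∈ C.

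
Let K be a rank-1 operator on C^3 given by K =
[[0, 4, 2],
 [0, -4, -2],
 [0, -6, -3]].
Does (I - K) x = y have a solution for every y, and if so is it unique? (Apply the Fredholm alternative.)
(I - K) is invertible (det(I - K) = 8 ≠ 0), so for every y in C^3 the equation (I - K) x = y has a unique solution.

K has rank 1, so it is an outer product K = u v^T: every row of K is a multiple of one row vector. Reading off the entries, u = (2, -2, -3) and v = (0, 2, 1) (row i of K equals u_i·v^T). A rank-one matrix u v^T satisfies K u = u (v·u) and kills the (2)-dimensional subspace v^⊥, so its characteristic polynomial is lambda^2 (lambda - v·u) with v·u = tr K = -7. Hence the eigenvalues of I - K are 1 (multiplicity 2) and 1 - (-7) = 8, so det(I - K) = 8. (Direct check: I - K =
[[1, -4, -2],
 [0, 5, 2],
 [0, 6, 4]]
has determinant 8.) The finite-dimensional Fredholm alternative says: either (I - K) is invertible, or ker(I - K) ≠ {0} and then range(I - K) = ker((I - K)^*)^⊥, with dim ker(I - K) = dim ker((I - K)^*). Since det(I - K) ≠ 0, 1 is not an eigenvalue of K and ker(I - K) = {0}, so we are in the first case: for every y there is a unique x = (I - K)^(-1) y. Explicitly, by the Sherman–Morrison formula, (I - u v^T)^(-1) = I + u v^T/(1 - v·u), i.e. (I - K)^(-1) = I + K/(8).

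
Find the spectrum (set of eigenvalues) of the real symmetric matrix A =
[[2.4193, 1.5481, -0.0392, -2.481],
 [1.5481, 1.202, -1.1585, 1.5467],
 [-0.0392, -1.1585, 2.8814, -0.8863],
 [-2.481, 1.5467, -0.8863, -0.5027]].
sigma(A) ≈ {-3, 1, 4} (4 with multiplicity 2)

A is real symmetric, so its spectrum consists of real eigenvalues. Expanding the characteristic polynomial of the displayed matrix gives
  det(λ I - A) = p(λ) = λ^4 + (-6)λ^3 + (-3)λ^2 + (56)λ + (-47.9983).
Solving p(λ) = 0 yields eigenvalues ≈ -3, 1, 4, 4. (A is shown rounded to 4 decimals, so these recover the underlying integer eigenvalues to within that precision.)
Verification: the trace of A = 6 equals the sum of eigenvalues 6, and det(A) ≈ -47.9983 matches the eigenvalue product -48.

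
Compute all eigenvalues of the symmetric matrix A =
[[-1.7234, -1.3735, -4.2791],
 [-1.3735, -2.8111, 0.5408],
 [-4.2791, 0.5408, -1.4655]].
sigma(A) ≈ {-6, -3, 3}

A is real symmetric, so its spectrum consists of real eigenvalues. Expanding the characteristic polynomial of the displayed matrix gives
  det(λ I - A) = p(λ) = λ^3 + (6)λ^2 + (-9)λ + (-54).
Solving p(λ) = 0 yields eigenvalues ≈ -6, -3, 3. (A is shown rounded to 4 decimals, so these recover the underlying integer eigenvalues to within that precision.)
Verification: the trace of A = -6 equals the sum of eigenvalues -6, and det(A) ≈ 53.9990 matches the eigenvalue product 54.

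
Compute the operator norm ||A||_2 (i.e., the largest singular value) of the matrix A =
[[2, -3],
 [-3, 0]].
||A||_2 = sqrt((22 + sqrt(160))/2) ≈ 4.1623 (= sqrt(largest eigenvalue of A^T A))

||A||_2 = sigma_max(A) = sqrt(lambda_max(A^T A)). Form the symmetric matrix M = A^T A =
[[13, -6],
 [-6, 9]].
Its characteristic polynomial (trace, determinant of M give the coefficients) is
  p(λ) = det(λ I - M) = λ^2 - 22λ + 81.
For λ^2 - 22λ + 81 the discriminant is 160. It is nonnegative but not a perfect square, so the roots are real and irrational: λ = (22 ± sqrt(160))/2 ≈ 17.3246, 4.6754.
So the eigenvalues of A^T A are ≈ 4.6754, 17.3246 (all ≥ 0, as they must be for A^T A). The largest is λ_max = (22 + sqrt(160))/2 ≈ 17.3246, hence ||A||_2 = sqrt(λ_max) = sqrt((22 + sqrt(160))/2) ≈ 4.1623.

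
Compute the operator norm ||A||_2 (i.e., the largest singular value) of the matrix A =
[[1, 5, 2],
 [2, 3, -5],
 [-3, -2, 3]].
||A||_2 = sqrt((63 + sqrt(3537))/2) ≈ 7.8254 (= sqrt(largest eigenvalue of A^T A))

||A||_2 = sigma_max(A) = sqrt(lambda_max(A^T A)). Form the symmetric matrix M = A^T A =
[[14, 17, -17],
 [17, 38, -11],
 [-17, -11, 38]].
Its characteristic polynomial (trace, sum of principal 2x2 minors, determinant of M give the coefficients) is
  p(λ) = det(λ I - M) = λ^3 - 90λ^2 + 1809λ - 2916.
By the rational root theorem any rational root is an integer divisor of 2916. Testing λ = 27: p(27) = 19683 - 65610 + 48843 - 2916 = 0, so λ = 27 is a root. Dividing out (λ - 27) leaves p(λ) = (λ - 27)(λ^2 - 63λ + 108). For λ^2 - 63λ + 108 the discriminant is 3537. It is nonnegative but not a perfect square, so the roots are real and irrational: λ = (63 ± sqrt(3537))/2 ≈ 61.2363, 1.7637.
So the eigenvalues of A^T A are ≈ 1.7637, 27, 61.2363 (all ≥ 0, as they must be for A^T A). The largest is λ_max = (63 + sqrt(3537))/2 ≈ 61.2363, hence ||A||_2 = sqrt(λ_max) = sqrt((63 + sqrt(3537))/2) ≈ 7.8254.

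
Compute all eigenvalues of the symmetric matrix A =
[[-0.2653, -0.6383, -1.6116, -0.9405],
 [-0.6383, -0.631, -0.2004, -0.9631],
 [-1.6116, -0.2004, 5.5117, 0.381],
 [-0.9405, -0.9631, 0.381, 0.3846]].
sigma(A) ≈ {-2, 0, 1, 6}

A is real symmetric, so its spectrum consists of real eigenvalues. Expanding the characteristic polynomial of the displayed matrix gives
  det(λ I - A) = p(λ) = λ^4 + (-5)λ^3 + (-8)λ^2 + (12)λ + (0).
Solving p(λ) = 0 yields eigenvalues ≈ -2, 0, 1, 6. (A is shown rounded to 4 decimals, so these recover the underlying integer eigenvalues to within that precision.)
Verification: the trace of A = 5 equals the sum of eigenvalues 5, and det(A) ≈ -0.0005 matches the eigenvalue product 0.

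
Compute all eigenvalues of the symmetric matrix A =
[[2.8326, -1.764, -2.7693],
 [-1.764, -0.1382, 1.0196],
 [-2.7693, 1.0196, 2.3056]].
sigma(A) ≈ {-1, 0, 6}

A is real symmetric, so its spectrum consists of real eigenvalues. Expanding the characteristic polynomial of the displayed matrix gives
  det(λ I - A) = p(λ) = λ^3 + (-5)λ^2 + (-6)λ + (0).
Solving p(λ) = 0 yields eigenvalues ≈ -1, 0, 6. (A is shown rounded to 4 decimals, so these recover the underlying integer eigenvalues to within that precision.)
Verification: the trace of A = 5 equals the sum of eigenvalues 5, and det(A) ≈ -0.0002 matches the eigenvalue product 0.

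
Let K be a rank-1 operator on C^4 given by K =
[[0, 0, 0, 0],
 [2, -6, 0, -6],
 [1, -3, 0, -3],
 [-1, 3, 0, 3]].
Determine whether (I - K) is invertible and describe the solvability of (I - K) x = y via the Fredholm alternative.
(I - K) is invertible (det(I - K) = 4 ≠ 0), so for every y in C^4 the equation (I - K) x = y has a unique solution.

K has rank 1, so it is an outer product K = u v^T: every row of K is a multiple of one row vector. Reading off the entries, u = (0, 2, 1, -1) and v = (1, -3, 0, -3) (row i of K equals u_i·v^T). A rank-one matrix u v^T satisfies K u = u (v·u) and kills the (3)-dimensional subspace v^⊥, so its characteristic polynomial is lambda^3 (lambda - v·u) with v·u = tr K = -3. Hence the eigenvalues of I - K are 1 (multiplicity 3) and 1 - (-3) = 4, so det(I - K) = 4. (Direct check: I - K =
[[1, 0, 0, 0],
 [-2, 7, 0, 6],
 [-1, 3, 1, 3],
 [1, -3, 0, -2]]
has determinant 4.) The finite-dimensional Fredholm alternative says: either (I - K) is invertible, or ker(I - K) ≠ {0} and then range(I - K) = ker((I - K)^*)^⊥, with dim ker(I - K) = dim ker((I - K)^*). Since det(I - K) ≠ 0, 1 is not an eigenvalue of K and ker(I - K) = {0}, so we are in the first case: for every y there is a unique x = (I - K)^(-1) y. Explicitly, by the Sherman–Morrison formula, (I - u v^T)^(-1) = I + u v^T/(1 - v·u), i.e. (I - K)^(-1) = I + K/(4).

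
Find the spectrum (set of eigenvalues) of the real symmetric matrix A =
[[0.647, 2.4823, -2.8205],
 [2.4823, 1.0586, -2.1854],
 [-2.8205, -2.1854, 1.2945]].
sigma(A) ≈ {-2, -1, 6}

A is real symmetric, so its spectrum consists of real eigenvalues. Expanding the characteristic polynomial of the displayed matrix gives
  det(λ I - A) = p(λ) = λ^3 + (-3)λ^2 + (-16)λ + (-12).
Solving p(λ) = 0 yields eigenvalues ≈ -2, -1, 6. (A is shown rounded to 4 decimals, so these recover the underlying integer eigenvalues to within that precision.)
Verification: the trace of A = 3 equals the sum of eigenvalues 3, and det(A) ≈ 12.0001 matches the eigenvalue product 12.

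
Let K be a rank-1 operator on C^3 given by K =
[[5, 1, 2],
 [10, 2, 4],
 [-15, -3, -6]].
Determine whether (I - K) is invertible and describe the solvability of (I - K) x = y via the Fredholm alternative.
(I - K) is singular (det(I - K) = 0, i.e. 1 ∈ sigma(K)). (I - K) x = y is solvable iff y ⊥ ker((I - K)^*) = span{(5, 1, 2)}, i.e. iff 5y_1 + y_2 + 2y_3 = 0. When solvable, the solutions are x = y + c·(1, 2, -3), c arbitrary (ker(I - K) = span{(1, 2, -3)}, dimension 1).

K has rank 1, so it is an outer product K = u v^T: every row of K is a multiple of one row vector. Reading off the entries, u = (1, 2, -3) and v = (5, 1, 2) (row i of K equals u_i·v^T). A rank-one matrix u v^T satisfies K u = u (v·u) and kills the (2)-dimensional subspace v^⊥, so its characteristic polynomial is lambda^2 (lambda - v·u) with v·u = tr K = 1. Hence the eigenvalues of I - K are 1 (multiplicity 2) and 1 - (1) = 0, so det(I - K) = 0. (Direct check: I - K =
[[-4, -1, -2],
 [-10, -1, -4],
 [15, 3, 7]]
has determinant 0.) So 1 is an eigenvalue of K and (I - K) is not invertible. The finite-dimensional Fredholm alternative says: either (I - K) is invertible, or ker(I - K) ≠ {0} and then range(I - K) = ker((I - K)^*)^⊥, with dim ker(I - K) = dim ker((I - K)^*). We are in the second case, so we need both kernels. Kernel of I - K: (I - K) u = u - u (v·u) = u - u = 0, so ker(I - K) = span{u} = span{(1, 2, -3)} (it is exactly 1-dimensional because rank(I - K) = 2). Kernel of the adjoint: K is real, so (I - K)^* = I - K^T = I - v u^T, and (I - v u^T) v = v - v (u·v) = 0; hence ker((I - K)^*) = span{v} = span{(5, 1, 2)}. Therefore (I - K) x = y is solvable iff <y, v> = 0, i.e. iff 5y_1 + y_2 + 2y_3 = 0. When this holds, K y = u (v·y) = 0, so (I - K) y = y and x = y is a particular solution; the full solution set is the line x = y + c·u = y + c·(1, 2, -3), c ∈ C.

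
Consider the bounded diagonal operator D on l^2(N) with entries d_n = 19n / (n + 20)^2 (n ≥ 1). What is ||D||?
||D|| = 19/80 (attained at n = 20)

For D diagonal, ||D|| = sup_n |d_n|. Treat f(x) = 19x / (x + 20)^2 for real x > 0. By the quotient rule, f'(x) = 19(20 - x)/(x + 20)^3, which is positive for x < 20 and negative for x > 20. So f has a unique maximum at x = 20, and since 20 is a positive integer, the supremum over n ≥ 1 is attained at n = 20: d_20 = 19·20/(20 + 20)^2 = 19·20/1600 = 19/80. Hence ||D|| = 19/80.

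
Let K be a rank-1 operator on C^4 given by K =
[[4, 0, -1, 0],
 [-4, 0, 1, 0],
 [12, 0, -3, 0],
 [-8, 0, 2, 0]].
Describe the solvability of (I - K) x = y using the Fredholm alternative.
(I - K) is singular (det(I - K) = 0, i.e. 1 ∈ sigma(K)). (I - K) x = y is solvable iff y ⊥ ker((I - K)^*) = span{(4, 0, -1, 0)}, i.e. iff 4y_1 - y_3 = 0. When solvable, the solutions are x = y + c·(1, -1, 3, -2), c arbitrary (ker(I - K) = span{(1, -1, 3, -2)}, dimension 1).

K has rank 1, so it is an outer product K = u v^T: every row of K is a multiple of one row vector. Reading off the entries, u = (1, -1, 3, -2) and v = (4, 0, -1, 0) (row i of K equals u_i·v^T). A rank-one matrix u v^T satisfies K u = u (v·u) and kills the (3)-dimensional subspace v^⊥, so its characteristic polynomial is lambda^3 (lambda - v·u) with v·u = tr K = 1. Hence the eigenvalues of I - K are 1 (multiplicity 3) and 1 - (1) = 0, so det(I - K) = 0. (Direct check: I - K =
[[-3, 0, 1, 0],
 [4, 1, -1, 0],
 [-12, 0, 4, 0],
 [8, 0, -2, 1]]
has determinant 0.) So 1 is an eigenvalue of K and (I - K) is not invertible. The finite-dimensional Fredholm alternative says: either (I - K) is invertible, or ker(I - K) ≠ {0} and then range(I - K) = ker((I - K)^*)^⊥, with dim ker(I - K) = dim ker((I - K)^*). We are in the second case, so we need both kernels. Kernel of I - K: (I - K) u = u - u (v·u) = u - u = 0, so ker(I - K) = span{u} = span{(1, -1, 3, -2)} (it is exactly 1-dimensional because rank(I - K) = 3). Kernel of the adjoint: K is real, so (I - K)^* = I - K^T = I - v u^T, and (I - v u^T) v = v - v (u·v) = 0; hence ker((I - K)^*) = span{v} = span{(4, 0, -1, 0)}. Therefore (I - K) x = y is solvable iff <y, v> = 0, i.e. iff 4y_1 - y_3 = 0. When this holds, K y = u (v·y) = 0, so (I - K) y = y and x = y is a particular solution; the full solution set is the line x = y + c·u = y + c·(1, -1, 3, -2), c ∈ C.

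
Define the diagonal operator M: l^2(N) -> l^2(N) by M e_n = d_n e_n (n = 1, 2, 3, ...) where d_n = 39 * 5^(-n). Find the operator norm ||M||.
||M|| = 39/5 (attained at n = 1)

For M diagonal, ||M|| = sup_n |d_n|. The sequence d_n = 39 * 5^(-n) is positive and strictly decreasing (ratio 5^(-1) < 1), so the supremum is d_1 = 39/5. Hence ||M|| = 39/5.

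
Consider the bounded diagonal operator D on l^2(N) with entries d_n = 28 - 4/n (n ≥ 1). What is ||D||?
||D|| = 28

For a diagonal operator on l^2 with entries d_n, ||D|| = sup_n |d_n|. Here d_1 = 24, d_2 = 26, ..., and d_n = 28 - 4/n increases monotonically toward 28. All terms lie in [24, 28), so |d_n| = d_n and the supremum is the limit 28, which is not attained by any individual d_n. Hence ||D|| = 28.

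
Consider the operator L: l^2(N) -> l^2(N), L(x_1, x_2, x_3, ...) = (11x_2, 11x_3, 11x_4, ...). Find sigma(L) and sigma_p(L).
sigma(L) = closed disk {z in C : |z| ≤ 11}; sigma_p(L) = open disk {z in C : |z| < 11}

Note L = 11·V where V is the unit left shift (V x)_k = x_{k+1}; so sigma(L) = 11·sigma(V) and ||L|| = 11||V||. ||L x||^2 = 121sum_{k≥2} |x_k|^2 ≤ 121||x||^2, with equality on {x : x_1 = 0}, so ||L|| = 11. For any lambda with |lambda| < 11, set r = lambda/11 (|r| < 1); the vector x = (1, r, r^2, ...) is in l^2 and satisfies L x = 11(r, r^2, ...) = lambda x, so lambda is an eigenvalue. On the boundary |lambda| = 11 the geometric series diverges, so no l^2 eigenvector exists, but these lambda lie in the approximate point spectrum. Hence sigma(L) is the closed disk of radius 11 and sigma_p(L) is the open disk.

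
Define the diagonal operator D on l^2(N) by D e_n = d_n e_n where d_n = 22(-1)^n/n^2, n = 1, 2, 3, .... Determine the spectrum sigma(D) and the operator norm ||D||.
sigma(D) = {22(-1)^n/n^2 : n ≥ 1} ∪ {0}; ||D|| = 22

A bounded diagonal operator on l^2 with diagonal entries d_n has spectrum equal to the closure of {d_n : n ≥ 1}: every d_n is an eigenvalue (with eigenvector e_n), so {d_n} ⊂ sigma(D); the spectrum is closed, so its closure is too; and for lambda not in the closure, (D - lambda I) has bounded inverse (the diagonal entries 1/(d_n - lambda) are bounded). For our sequence d_n = 22(-1)^n/n^2, n = 1, 2, 3, ...:
  - {d_n} = {22(-1)^n/n^2 : n ≥ 1}; the only limit point is 0
  - closure = {22(-1)^n/n^2 : n ≥ 1} ∪ {0}
For the norm: a diagonal operator has ||D|| = sup_n |d_n|. Here |d_n| = 22/n^2 is decreasing, so sup_n |d_n| = |d_1| = 22. So ||D|| = 22.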